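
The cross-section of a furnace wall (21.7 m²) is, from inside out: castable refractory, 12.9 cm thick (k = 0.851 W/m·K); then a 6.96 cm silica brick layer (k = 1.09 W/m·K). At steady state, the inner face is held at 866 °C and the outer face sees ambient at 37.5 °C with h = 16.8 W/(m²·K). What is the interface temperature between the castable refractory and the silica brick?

T = 409 °C

Treat each layer as a resistance in series:
  R_castable refractory = L/(kA) = 0.129/(0.851·21.7) = 0.006986 K/W
  R_silica brick = L/(kA) = 0.0696/(1.09·21.7) = 0.002943 K/W
  R_conv,out = 1/(hA) = 1/(16.8·21.7) = 0.002743 K/W
ΣR = 0.006986 + 0.002943 + 0.002743 = 0.01267 K/W
Q = ΔT/ΣR = (866 °C − 37.5 °C)/0.01267 = 65390 W
From the inner boundary to the castable refractory/silica brick interface, ΣR_partial = 0.006986 K/W.
T_interface = T_in − Q·ΣR_partial = 866 °C − (65390)(0.006986) = 409 °C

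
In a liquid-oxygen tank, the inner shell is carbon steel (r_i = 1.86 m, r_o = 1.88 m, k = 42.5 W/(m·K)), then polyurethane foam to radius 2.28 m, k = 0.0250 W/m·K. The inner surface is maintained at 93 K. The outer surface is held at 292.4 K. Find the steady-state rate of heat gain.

Q = 671 W

Series thermal resistances, inner to outer:
  R_carbon steel = (1/1.86 − 1/1.88)/(4πk) = 0.005720/(4π·42.5) = 1.071×10^-5 K/W
  R_polyurethane foam = (1/1.88 − 1/2.28)/(4πk) = 0.09332/(4π·0.0250) = 0.2970 K/W
ΣR = 1.071×10^-5 + 0.2970 = 0.2970 K/W
Q = ΔT/ΣR = (93 K − 292.4 K)/0.2970 = -671 W
(Negative Q ⇒ heat flows inward; heat gain = 671 W.)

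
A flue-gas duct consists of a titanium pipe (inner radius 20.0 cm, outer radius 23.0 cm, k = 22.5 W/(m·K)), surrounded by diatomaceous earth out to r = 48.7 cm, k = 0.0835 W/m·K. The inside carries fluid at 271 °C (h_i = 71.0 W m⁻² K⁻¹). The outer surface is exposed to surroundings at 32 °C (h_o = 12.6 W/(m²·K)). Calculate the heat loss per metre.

Q' = 163 W/m

Treat each layer as a resistance in series:
  R'_conv,in = 1/(2πr h) = 1/(2π·0.200·71.0) = 0.01121 m·K/W
  R'_titanium = ln(0.230/0.200)/(2πk) = 0.1398/(2π·22.5) = 9.886×10^-4 m·K/W
  R'_diatomaceous earth = ln(0.487/0.230)/(2πk) = 0.7502/(2π·0.0835) = 1.430 m·K/W
  R'_conv,out = 1/(2πr h) = 1/(2π·0.487·12.6) = 0.02594 m·K/W
ΣR = 0.01121 + 9.886×10^-4 + 1.430 + 0.02594 = 1.468 m·K/W
Q' = ΔT/ΣR = (271 °C − 32 °C)/1.468 = 163 W/m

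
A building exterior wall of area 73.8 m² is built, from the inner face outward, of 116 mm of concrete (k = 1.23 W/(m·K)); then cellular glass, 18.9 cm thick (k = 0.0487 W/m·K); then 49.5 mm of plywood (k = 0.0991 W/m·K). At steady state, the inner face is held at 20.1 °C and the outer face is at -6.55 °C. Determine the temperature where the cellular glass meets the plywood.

T = -3.58 °C

Series thermal resistances, inner to outer:
  R_concrete = L/(kA) = 0.116/(1.23·73.8) = 0.001278 K/W
  R_cellular glass = L/(kA) = 0.189/(0.0487·73.8) = 0.05259 K/W
  R_plywood = L/(kA) = 0.0495/(0.0991·73.8) = 0.006768 K/W
ΣR = 0.001278 + 0.05259 + 0.006768 = 0.06064 K/W
Q = ΔT/ΣR = (20.1 °C − -6.55 °C)/0.06064 = 439.5 W
From the inner boundary to the cellular glass/plywood interface, ΣR_partial = 0.05387 K/W.
T_interface = T_in − Q·ΣR_partial = 20.1 °C − (439.5)(0.05387) = -3.58 °C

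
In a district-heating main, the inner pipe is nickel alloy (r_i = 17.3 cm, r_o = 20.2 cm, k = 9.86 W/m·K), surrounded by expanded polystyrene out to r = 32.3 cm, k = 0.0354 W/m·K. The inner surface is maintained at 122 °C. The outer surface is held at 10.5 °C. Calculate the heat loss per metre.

Q' = 52.8 W/m

Treat each layer as a resistance in series:
  R'_nickel alloy = ln(0.202/0.173)/(2πk) = 0.1550/(2π·9.86) = 0.002502 m·K/W
  R'_expanded polystyrene = ln(0.323/0.202)/(2πk) = 0.4694/(2π·0.0354) = 2.110 m·K/W
ΣR = 0.002502 + 2.110 = 2.113 m·K/W
Q' = ΔT/ΣR = (122 °C − 10.5 °C)/2.113 = 52.8 W/m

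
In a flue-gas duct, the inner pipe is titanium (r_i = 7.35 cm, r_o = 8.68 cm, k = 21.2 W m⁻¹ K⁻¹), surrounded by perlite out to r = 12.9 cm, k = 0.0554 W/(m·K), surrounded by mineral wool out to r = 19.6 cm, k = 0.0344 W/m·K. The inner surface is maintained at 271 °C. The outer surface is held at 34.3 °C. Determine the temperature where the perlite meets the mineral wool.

T = 183 °C

Series thermal resistances, inner to outer:
  R'_titanium = ln(0.0868/0.0735)/(2πk) = 0.1663/(2π·21.2) = 0.001249 m·K/W
  R'_perlite = ln(0.129/0.0868)/(2πk) = 0.3962/(2π·0.0554) = 1.138 m·K/W
  R'_mineral wool = ln(0.196/0.129)/(2πk) = 0.4183/(2π·0.0344) = 1.935 m·K/W
ΣR = 0.001249 + 1.138 + 1.935 = 3.074 m·K/W
Q' = ΔT/ΣR = (271 °C − 34.3 °C)/3.074 = 77.00 W/m
From the inner boundary to the perlite/mineral wool interface, ΣR_partial = 1.139 m·K/W.
T_interface = T_in − Q'·ΣR_partial = 271 °C − (77.00)(1.139) = 183 °C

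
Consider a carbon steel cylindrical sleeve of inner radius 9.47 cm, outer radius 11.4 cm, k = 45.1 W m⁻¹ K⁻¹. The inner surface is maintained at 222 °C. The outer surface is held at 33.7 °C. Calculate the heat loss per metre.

Q' = 288 kW/m

Q' = 2πk·ΔT/ln(r₂/r₁) = 2π × 45.1 × 188.3 / ln(0.114/0.0947) = 2.88×10^5 W/m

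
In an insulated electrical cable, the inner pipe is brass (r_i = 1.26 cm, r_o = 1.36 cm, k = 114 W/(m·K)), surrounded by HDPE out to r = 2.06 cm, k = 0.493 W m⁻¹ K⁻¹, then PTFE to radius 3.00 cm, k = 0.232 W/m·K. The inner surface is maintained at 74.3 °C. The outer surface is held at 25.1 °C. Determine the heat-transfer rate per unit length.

Treat each layer as a resistance in series:
  R'_brass = ln(0.0136/0.0126)/(2πk) = 0.07637/(2π·114) = 1.066×10^-4 m·K/W
  R'_HDPE = ln(0.0206/0.0136)/(2πk) = 0.4152/(2π·0.493) = 0.1340 m·K/W
  R'_PTFE = ln(0.0300/0.0206)/(2πk) = 0.3759/(2π·0.232) = 0.2579 m·K/W
ΣR = 1.066×10^-4 + 0.1340 + 0.2579 = 0.3920 m·K/W
Q' = ΔT/ΣR = (74.3 °C − 25.1 °C)/0.3920 = 126 W/m

Q' = 126 W/m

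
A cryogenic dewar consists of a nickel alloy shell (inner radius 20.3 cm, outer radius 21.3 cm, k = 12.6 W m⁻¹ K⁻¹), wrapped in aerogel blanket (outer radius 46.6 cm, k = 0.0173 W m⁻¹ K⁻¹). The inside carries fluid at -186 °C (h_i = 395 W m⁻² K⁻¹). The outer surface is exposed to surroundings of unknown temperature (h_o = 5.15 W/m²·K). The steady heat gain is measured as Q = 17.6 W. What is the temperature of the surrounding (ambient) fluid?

Sum the resistances:
  R_conv,in = 1/(4πr²h) = 1/(4π·0.203²·395) = 0.004889 K/W
  R_nickel alloy = (1/0.203 − 1/0.213)/(4πk) = 0.2313/(4π·12.6) = 0.001461 K/W
  R_aerogel blanket = (1/0.213 − 1/0.466)/(4πk) = 2.549/(4π·0.0173) = 11.72 K/W
  R_conv,out = 1/(4πr²h) = 1/(4π·0.466²·5.15) = 0.07116 K/W
ΣR = 11.80 K/W
ΔT = Q·ΣR = 17.6 × 11.80 = 207.7 K
Heat flows inward, so T_out = T_in + ΔT = -186 + 207.7 = 21.7 °C

T_out = 21.7 °C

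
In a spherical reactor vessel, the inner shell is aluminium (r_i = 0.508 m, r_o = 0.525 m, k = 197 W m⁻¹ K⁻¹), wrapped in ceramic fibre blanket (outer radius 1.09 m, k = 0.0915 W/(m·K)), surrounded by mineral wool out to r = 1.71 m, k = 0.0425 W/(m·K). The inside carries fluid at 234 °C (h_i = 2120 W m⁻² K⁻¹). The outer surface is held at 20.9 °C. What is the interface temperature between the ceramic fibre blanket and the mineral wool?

T = 110 °C

Resistance network (inner→outer):
  R_conv,in = 1/(4πr²h) = 1/(4π·0.508²·2120) = 1.455×10^-4 K/W
  R_aluminium = (1/0.508 − 1/0.525)/(4πk) = 0.06374/(4π·197) = 2.575×10^-5 K/W
  R_ceramic fibre blanket = (1/0.525 − 1/1.09)/(4πk) = 0.9873/(4π·0.0915) = 0.8587 K/W
  R_mineral wool = (1/1.09 − 1/1.71)/(4πk) = 0.3326/(4π·0.0425) = 0.6228 K/W
ΣR = 1.455×10^-4 + 2.575×10^-5 + 0.8587 + 0.6228 = 1.482 K/W
Q = ΔT/ΣR = (234 °C − 20.9 °C)/1.482 = 143.8 W
From the inner boundary to the ceramic fibre blanket/mineral wool interface, ΣR_partial = 0.8589 K/W.
T_interface = T_in − Q·ΣR_partial = 234 °C − (143.8)(0.8589) = 110 °C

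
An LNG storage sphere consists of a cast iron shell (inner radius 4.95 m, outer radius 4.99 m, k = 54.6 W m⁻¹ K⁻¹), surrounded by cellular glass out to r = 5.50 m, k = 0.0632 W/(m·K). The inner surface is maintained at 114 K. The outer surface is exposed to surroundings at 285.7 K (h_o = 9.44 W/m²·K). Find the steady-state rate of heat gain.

Treat each layer as a resistance in series:
  R_cast iron = (1/4.95 − 1/4.99)/(4πk) = 0.001619/(4π·54.6) = 2.360×10^-6 K/W
  R_cellular glass = (1/4.99 − 1/5.50)/(4πk) = 0.01858/(4π·0.0632) = 0.02340 K/W
  R_conv,out = 1/(4πr²h) = 1/(4π·5.50²·9.44) = 2.787×10^-4 K/W
ΣR = 2.360×10^-6 + 0.02340 + 2.787×10^-4 = 0.02368 K/W
Q = ΔT/ΣR = (114 K − 285.7 K)/0.02368 = -7250 W
(Negative Q ⇒ heat flows inward; heat gain = 7250 W.)

Q = 7.25 kW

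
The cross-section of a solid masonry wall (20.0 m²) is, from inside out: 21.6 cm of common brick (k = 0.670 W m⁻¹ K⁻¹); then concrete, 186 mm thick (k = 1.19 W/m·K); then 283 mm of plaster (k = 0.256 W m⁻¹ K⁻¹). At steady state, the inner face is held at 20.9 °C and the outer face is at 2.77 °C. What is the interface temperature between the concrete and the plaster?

T = 15.4 °C

Treat each layer as a resistance in series:
  R_common brick = L/(kA) = 0.216/(0.670·20.0) = 0.01612 K/W
  R_concrete = L/(kA) = 0.186/(1.19·20.0) = 0.007815 K/W
  R_plaster = L/(kA) = 0.283/(0.256·20.0) = 0.05527 K/W
ΣR = 0.01612 + 0.007815 + 0.05527 = 0.07920 K/W
Q = ΔT/ΣR = (20.9 °C − 2.77 °C)/0.07920 = 228.9 W
From the inner boundary to the concrete/plaster interface, ΣR_partial = 0.02393 K/W.
T_interface = T_in − Q·ΣR_partial = 20.9 °C − (228.9)(0.02393) = 15.4 °C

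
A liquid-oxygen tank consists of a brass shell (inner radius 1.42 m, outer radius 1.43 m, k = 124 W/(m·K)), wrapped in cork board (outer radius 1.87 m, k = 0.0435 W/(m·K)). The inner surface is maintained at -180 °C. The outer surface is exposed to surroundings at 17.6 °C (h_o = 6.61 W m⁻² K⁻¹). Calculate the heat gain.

Resistance network (inner→outer):
  R_brass = (1/1.42 − 1/1.43)/(4πk) = 0.004925/(4π·124) = 3.160×10^-6 K/W
  R_cork board = (1/1.43 − 1/1.87)/(4πk) = 0.1645/(4π·0.0435) = 0.3010 K/W
  R_conv,out = 1/(4πr²h) = 1/(4π·1.87²·6.61) = 0.003443 K/W
ΣR = 3.160×10^-6 + 0.3010 + 0.003443 = 0.3044 K/W
Q = ΔT/ΣR = (-180 °C − 17.6 °C)/0.3044 = -649 W
(Negative Q ⇒ heat flows inward; heat gain = 649 W.)

Q = 649 W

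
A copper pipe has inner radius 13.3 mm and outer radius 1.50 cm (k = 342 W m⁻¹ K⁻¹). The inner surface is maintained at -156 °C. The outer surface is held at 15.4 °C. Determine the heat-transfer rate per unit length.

Q' = 3.06×10^6 W/m

Q' = 2πk·ΔT/ln(r₂/r₁) = 2π × 342 × 171.4 / ln(0.0150/0.0133) = 3.06×10^6 W/m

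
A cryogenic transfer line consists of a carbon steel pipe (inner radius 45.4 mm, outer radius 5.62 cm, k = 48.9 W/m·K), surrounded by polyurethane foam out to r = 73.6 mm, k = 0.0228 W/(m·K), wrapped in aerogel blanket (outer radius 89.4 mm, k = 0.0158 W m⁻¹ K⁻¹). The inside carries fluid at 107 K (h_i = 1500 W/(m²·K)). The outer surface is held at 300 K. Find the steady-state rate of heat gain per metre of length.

Q' = 50.2 W/m

Treat each layer as a resistance in series:
  R'_conv,in = 1/(2πr h) = 1/(2π·0.0454·1500) = 0.002337 m·K/W
  R'_carbon steel = ln(0.0562/0.0454)/(2πk) = 0.2134/(2π·48.9) = 6.946×10^-4 m·K/W
  R'_polyurethane foam = ln(0.0736/0.0562)/(2πk) = 0.2697/(2π·0.0228) = 1.883 m·K/W
  R'_aerogel blanket = ln(0.0894/0.0736)/(2πk) = 0.1945/(2π·0.0158) = 1.959 m·K/W
ΣR = 0.002337 + 6.946×10^-4 + 1.883 + 1.959 = 3.845 m·K/W
Q' = ΔT/ΣR = (107 K − 300 K)/3.845 = -50.2 W/m
(Negative Q' ⇒ heat flows inward; heat gain = 50.2 W/m.)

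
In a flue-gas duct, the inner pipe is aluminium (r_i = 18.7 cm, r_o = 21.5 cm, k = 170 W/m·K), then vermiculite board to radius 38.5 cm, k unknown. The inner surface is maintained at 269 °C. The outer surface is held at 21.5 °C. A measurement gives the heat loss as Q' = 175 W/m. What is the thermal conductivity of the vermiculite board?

ΣR = ΔT/Q' = |269 − 21.5|/175 = 1.414 m·K/W
Known resistances:
  R'_aluminium = ln(0.215/0.187)/(2πk) = 0.1395/(2π·170) = 1.306×10^-4 m·K/W
R_vermiculite board = ΣR − ΣR_known = 1.414 − 1.306×10^-4 = 1.414 m·K/W
ln(r₂/r₁)/(2πk) = 1.414 ⇒ k = 0.5826/(2π·1.414) = 0.0656 W/m·K

k = 0.0656 W/m·K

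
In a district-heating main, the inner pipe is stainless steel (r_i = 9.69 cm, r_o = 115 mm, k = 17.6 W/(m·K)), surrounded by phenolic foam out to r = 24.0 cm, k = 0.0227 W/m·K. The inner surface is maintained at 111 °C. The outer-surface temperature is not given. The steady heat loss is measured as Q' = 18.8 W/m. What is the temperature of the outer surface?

Series resistances:
  R'_stainless steel = ln(0.115/0.0969)/(2πk) = 0.1713/(2π·17.6) = 0.001549 m·K/W
  R'_phenolic foam = ln(0.240/0.115)/(2πk) = 0.7357/(2π·0.0227) = 5.158 m·K/W
ΣR = 5.160 m·K/W
ΔT = Q'·ΣR = 18.8 × 5.160 = 97.01 K
Heat flows outward, so T_out = T_in − ΔT = 111 − 97.01 = 14.0 °C

T_out = 14.0 °C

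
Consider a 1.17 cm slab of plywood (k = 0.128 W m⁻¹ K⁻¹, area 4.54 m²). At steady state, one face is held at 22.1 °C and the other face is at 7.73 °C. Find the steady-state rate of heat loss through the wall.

Q = 714 W

Q = kA·ΔT/L = 0.128 × 4.54 × |22.1 °C − 7.73 °C| / 0.0117 = 714 W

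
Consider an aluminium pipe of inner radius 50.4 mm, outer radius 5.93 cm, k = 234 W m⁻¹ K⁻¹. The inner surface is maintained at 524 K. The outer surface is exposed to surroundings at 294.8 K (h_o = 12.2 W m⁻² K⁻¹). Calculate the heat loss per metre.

Series thermal resistances, inner to outer:
  R'_aluminium = ln(0.0593/0.0504)/(2πk) = 0.1626/(2π·234) = 1.106×10^-4 m·K/W
  R'_conv,out = 1/(2πr h) = 1/(2π·0.0593·12.2) = 0.2200 m·K/W
ΣR = 1.106×10^-4 + 0.2200 = 0.2201 m·K/W
Q' = ΔT/ΣR = (524 K − 294.8 K)/0.2201 = 1040 W/m

Q' = 1040 W/m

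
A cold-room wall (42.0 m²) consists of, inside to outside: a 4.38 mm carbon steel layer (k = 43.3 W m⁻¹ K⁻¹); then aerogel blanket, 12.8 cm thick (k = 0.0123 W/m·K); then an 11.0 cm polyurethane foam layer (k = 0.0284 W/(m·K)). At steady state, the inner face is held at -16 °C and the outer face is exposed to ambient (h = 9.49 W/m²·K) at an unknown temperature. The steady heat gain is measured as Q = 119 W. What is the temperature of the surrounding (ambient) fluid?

Series resistances:
  R_carbon steel = L/(kA) = 0.00438/(43.3·42.0) = 2.408×10^-6 K/W
  R_aerogel blanket = L/(kA) = 0.128/(0.0123·42.0) = 0.2478 K/W
  R_polyurethane foam = L/(kA) = 0.110/(0.0284·42.0) = 0.09222 K/W
  R_conv,out = 1/(hA) = 1/(9.49·42.0) = 0.002509 K/W
ΣR = 0.3425 K/W
ΔT = Q·ΣR = 119 × 0.3425 = 40.76 K
Heat flows inward, so T_out = T_in + ΔT = -16 + 40.76 = 24.8 °C

T_out = 24.8 °C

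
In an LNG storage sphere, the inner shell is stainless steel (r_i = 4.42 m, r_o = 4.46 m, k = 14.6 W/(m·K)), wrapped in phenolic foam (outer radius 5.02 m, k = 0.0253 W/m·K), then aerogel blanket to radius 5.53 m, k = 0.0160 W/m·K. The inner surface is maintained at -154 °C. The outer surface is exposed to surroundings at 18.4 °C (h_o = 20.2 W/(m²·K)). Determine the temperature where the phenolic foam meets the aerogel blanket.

T = -74.3 °C

Series thermal resistances, inner to outer:
  R_stainless steel = (1/4.42 − 1/4.46)/(4πk) = 0.002029/(4π·14.6) = 1.106×10^-5 K/W
  R_phenolic foam = (1/4.46 − 1/5.02)/(4πk) = 0.02501/(4π·0.0253) = 0.07867 K/W
  R_aerogel blanket = (1/5.02 − 1/5.53)/(4πk) = 0.01837/(4π·0.0160) = 0.09137 K/W
  R_conv,out = 1/(4πr²h) = 1/(4π·5.53²·20.2) = 1.288×10^-4 K/W
ΣR = 1.106×10^-5 + 0.07867 + 0.09137 + 1.288×10^-4 = 0.1702 K/W
Q = ΔT/ΣR = (-154 °C − 18.4 °C)/0.1702 = -1013 W
From the inner boundary to the phenolic foam/aerogel blanket interface, ΣR_partial = 0.07868 K/W.
T_interface = T_in − Q·ΣR_partial = -154 °C − (-1013)(0.07868) = -74.3 °C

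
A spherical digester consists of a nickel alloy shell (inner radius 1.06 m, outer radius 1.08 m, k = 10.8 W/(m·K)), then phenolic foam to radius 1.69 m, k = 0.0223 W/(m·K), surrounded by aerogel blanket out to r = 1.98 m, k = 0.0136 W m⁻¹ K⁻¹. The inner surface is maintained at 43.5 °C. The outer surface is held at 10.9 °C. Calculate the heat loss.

Series thermal resistances, inner to outer:
  R_nickel alloy = (1/1.06 − 1/1.08)/(4πk) = 0.01747/(4π·10.8) = 1.287×10^-4 K/W
  R_phenolic foam = (1/1.08 − 1/1.69)/(4πk) = 0.3342/(4π·0.0223) = 1.193 K/W
  R_aerogel blanket = (1/1.69 − 1/1.98)/(4πk) = 0.08667/(4π·0.0136) = 0.5071 K/W
ΣR = 1.287×10^-4 + 1.193 + 0.5071 = 1.700 K/W
Q = ΔT/ΣR = (43.5 °C − 10.9 °C)/1.700 = 19.2 W

Q = 19.2 W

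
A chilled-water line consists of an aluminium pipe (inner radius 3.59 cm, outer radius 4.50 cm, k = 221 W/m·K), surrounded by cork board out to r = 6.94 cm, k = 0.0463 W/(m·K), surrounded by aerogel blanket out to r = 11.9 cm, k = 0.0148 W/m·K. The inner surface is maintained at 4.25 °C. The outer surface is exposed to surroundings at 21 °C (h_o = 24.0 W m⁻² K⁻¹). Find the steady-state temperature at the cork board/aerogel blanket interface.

T = 7.65 °C

Treat each layer as a resistance in series:
  R'_aluminium = ln(0.0450/0.0359)/(2πk) = 0.2259/(2π·221) = 1.627×10^-4 m·K/W
  R'_cork board = ln(0.0694/0.0450)/(2πk) = 0.4332/(2π·0.0463) = 1.489 m·K/W
  R'_aerogel blanket = ln(0.119/0.0694)/(2πk) = 0.5392/(2π·0.0148) = 5.799 m·K/W
  R'_conv,out = 1/(2πr h) = 1/(2π·0.119·24.0) = 0.05573 m·K/W
ΣR = 1.627×10^-4 + 1.489 + 5.799 + 0.05573 = 7.344 m·K/W
Q' = ΔT/ΣR = (4.25 °C − 21 °C)/7.344 = -2.281 W/m
From the inner boundary to the cork board/aerogel blanket interface, ΣR_partial = 1.489 m·K/W.
T_interface = T_in − Q'·ΣR_partial = 4.25 °C − (-2.281)(1.489) = 7.65 °C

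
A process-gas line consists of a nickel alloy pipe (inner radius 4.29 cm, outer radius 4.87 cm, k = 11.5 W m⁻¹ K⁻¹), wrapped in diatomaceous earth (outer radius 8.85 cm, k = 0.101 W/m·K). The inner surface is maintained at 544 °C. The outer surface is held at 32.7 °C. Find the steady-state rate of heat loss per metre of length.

Q' = 542 W/m

Treat each layer as a resistance in series:
  R'_nickel alloy = ln(0.0487/0.0429)/(2πk) = 0.1268/(2π·11.5) = 0.001755 m·K/W
  R'_diatomaceous earth = ln(0.0885/0.0487)/(2πk) = 0.5973/(2π·0.101) = 0.9413 m·K/W
ΣR = 0.001755 + 0.9413 = 0.9431 m·K/W
Q' = ΔT/ΣR = (544 °C − 32.7 °C)/0.9431 = 542 W/m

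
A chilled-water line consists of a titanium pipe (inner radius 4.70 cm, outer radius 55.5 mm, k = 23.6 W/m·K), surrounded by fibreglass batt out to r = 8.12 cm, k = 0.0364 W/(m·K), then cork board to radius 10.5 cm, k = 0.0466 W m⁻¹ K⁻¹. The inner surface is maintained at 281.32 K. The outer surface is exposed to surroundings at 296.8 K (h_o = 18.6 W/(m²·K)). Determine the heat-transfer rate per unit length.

Treat each layer as a resistance in series:
  R'_titanium = ln(0.0555/0.0470)/(2πk) = 0.1662/(2π·23.6) = 0.001121 m·K/W
  R'_fibreglass batt = ln(0.0812/0.0555)/(2πk) = 0.3805/(2π·0.0364) = 1.664 m·K/W
  R'_cork board = ln(0.105/0.0812)/(2πk) = 0.2570/(2π·0.0466) = 0.8779 m·K/W
  R'_conv,out = 1/(2πr h) = 1/(2π·0.105·18.6) = 0.08149 m·K/W
ΣR = 0.001121 + 1.664 + 0.8779 + 0.08149 = 2.625 m·K/W
Q' = ΔT/ΣR = (281.32 K − 296.8 K)/2.625 = -5.90 W/m
(Negative Q' ⇒ heat flows inward; heat gain = 5.90 W/m.)

Q' = 5.90 W/m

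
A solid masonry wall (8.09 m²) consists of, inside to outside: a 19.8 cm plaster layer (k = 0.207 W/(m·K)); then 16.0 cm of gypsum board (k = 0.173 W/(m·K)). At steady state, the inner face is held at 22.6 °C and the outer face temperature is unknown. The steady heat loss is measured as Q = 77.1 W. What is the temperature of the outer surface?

Series resistances:
  R_plaster = L/(kA) = 0.198/(0.207·8.09) = 0.1182 K/W
  R_gypsum board = L/(kA) = 0.160/(0.173·8.09) = 0.1143 K/W
ΣR = 0.2326 K/W
ΔT = Q·ΣR = 77.1 × 0.2326 = 17.93 K
Heat flows outward, so T_out = T_in − ΔT = 22.6 − 17.93 = 4.67 °C

T_out = 4.67 °C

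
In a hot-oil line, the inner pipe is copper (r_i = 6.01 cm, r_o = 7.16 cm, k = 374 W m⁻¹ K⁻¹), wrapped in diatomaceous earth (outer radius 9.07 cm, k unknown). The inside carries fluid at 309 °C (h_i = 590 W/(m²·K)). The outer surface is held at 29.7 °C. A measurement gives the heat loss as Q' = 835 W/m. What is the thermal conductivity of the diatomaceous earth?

ΣR = ΔT/Q' = |309 − 29.7|/835 = 0.3345 m·K/W
Known resistances:
  R'_conv,in = 1/(2πr h) = 1/(2π·0.0601·590) = 0.004488 m·K/W
  R'_copper = ln(0.0716/0.0601)/(2πk) = 0.1751/(2π·374) = 7.451×10^-5 m·K/W
R_diatomaceous earth = ΣR − ΣR_known = 0.3345 − 0.004563 = 0.3299 m·K/W
ln(r₂/r₁)/(2πk) = 0.3299 ⇒ k = 0.2365/(2π·0.3299) = 0.114 W/m·K

k = 0.114 W/m·K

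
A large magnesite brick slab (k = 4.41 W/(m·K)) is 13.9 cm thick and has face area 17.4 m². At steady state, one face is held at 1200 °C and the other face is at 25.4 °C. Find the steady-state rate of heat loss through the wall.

Q = kA·ΔT/L = 4.41 × 17.4 × |1200 °C − 25.4 °C| / 0.139 = 6.48×10^5 W

Q = 648 kW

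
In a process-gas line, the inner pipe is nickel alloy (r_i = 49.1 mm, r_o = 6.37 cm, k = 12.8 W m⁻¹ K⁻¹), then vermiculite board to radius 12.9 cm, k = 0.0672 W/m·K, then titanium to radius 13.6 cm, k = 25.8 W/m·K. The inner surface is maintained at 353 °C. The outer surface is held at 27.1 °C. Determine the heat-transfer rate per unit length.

Q' = 195 W/m

Series thermal resistances, inner to outer:
  R'_nickel alloy = ln(0.0637/0.0491)/(2πk) = 0.2603/(2π·12.8) = 0.003237 m·K/W
  R'_vermiculite board = ln(0.129/0.0637)/(2πk) = 0.7056/(2π·0.0672) = 1.671 m·K/W
  R'_titanium = ln(0.136/0.129)/(2πk) = 0.05284/(2π·25.8) = 3.260×10^-4 m·K/W
ΣR = 0.003237 + 1.671 + 3.260×10^-4 = 1.675 m·K/W
Q' = ΔT/ΣR = (353 °C − 27.1 °C)/1.675 = 195 W/m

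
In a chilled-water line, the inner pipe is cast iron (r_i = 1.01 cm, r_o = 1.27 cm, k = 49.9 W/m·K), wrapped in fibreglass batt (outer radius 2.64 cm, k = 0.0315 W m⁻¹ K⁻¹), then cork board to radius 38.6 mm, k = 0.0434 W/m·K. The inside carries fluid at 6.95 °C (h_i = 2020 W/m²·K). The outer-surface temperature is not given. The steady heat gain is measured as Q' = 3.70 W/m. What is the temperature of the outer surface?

Series resistances:
  R'_conv,in = 1/(2πr h) = 1/(2π·0.0101·2020) = 0.007801 m·K/W
  R'_cast iron = ln(0.0127/0.0101)/(2πk) = 0.2291/(2π·49.9) = 7.306×10^-4 m·K/W
  R'_fibreglass batt = ln(0.0264/0.0127)/(2πk) = 0.7318/(2π·0.0315) = 3.697 m·K/W
  R'_cork board = ln(0.0386/0.0264)/(2πk) = 0.3799/(2π·0.0434) = 1.393 m·K/W
ΣR = 5.099 m·K/W
ΔT = Q'·ΣR = 3.70 × 5.099 = 18.87 K
Heat flows inward, so T_out = T_in + ΔT = 6.95 + 18.87 = 25.8 °C

T_out = 25.8 °C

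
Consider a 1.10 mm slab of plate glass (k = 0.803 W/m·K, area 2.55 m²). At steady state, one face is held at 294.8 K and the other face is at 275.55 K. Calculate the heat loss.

Q = 35.8 kW

Q = kA·ΔT/L = 0.803 × 2.55 × |294.8 K − 275.55 K| / 0.00110 = 35800 W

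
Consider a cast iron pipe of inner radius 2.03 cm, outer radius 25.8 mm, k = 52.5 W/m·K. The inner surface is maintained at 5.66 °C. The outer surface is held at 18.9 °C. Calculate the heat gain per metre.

Q' = 2πk·ΔT/ln(r₂/r₁) = 2π × 52.5 × 13.24 / ln(0.0258/0.0203) = 18200 W/m

Q' = 18.2 kW/m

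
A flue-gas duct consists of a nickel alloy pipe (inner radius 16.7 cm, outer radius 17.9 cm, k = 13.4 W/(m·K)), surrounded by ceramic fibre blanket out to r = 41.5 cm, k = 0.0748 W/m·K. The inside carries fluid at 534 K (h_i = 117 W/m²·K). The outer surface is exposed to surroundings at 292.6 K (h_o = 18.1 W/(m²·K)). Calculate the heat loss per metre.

Treat each layer as a resistance in series:
  R'_conv,in = 1/(2πr h) = 1/(2π·0.167·117) = 0.008146 m·K/W
  R'_nickel alloy = ln(0.179/0.167)/(2πk) = 0.06939/(2π·13.4) = 8.242×10^-4 m·K/W
  R'_ceramic fibre blanket = ln(0.415/0.179)/(2πk) = 0.8409/(2π·0.0748) = 1.789 m·K/W
  R'_conv,out = 1/(2πr h) = 1/(2π·0.415·18.1) = 0.02119 m·K/W
ΣR = 0.008146 + 8.242×10^-4 + 1.789 + 0.02119 = 1.819 m·K/W
Q' = ΔT/ΣR = (534 K − 292.6 K)/1.819 = 133 W/m

Q' = 133 W/m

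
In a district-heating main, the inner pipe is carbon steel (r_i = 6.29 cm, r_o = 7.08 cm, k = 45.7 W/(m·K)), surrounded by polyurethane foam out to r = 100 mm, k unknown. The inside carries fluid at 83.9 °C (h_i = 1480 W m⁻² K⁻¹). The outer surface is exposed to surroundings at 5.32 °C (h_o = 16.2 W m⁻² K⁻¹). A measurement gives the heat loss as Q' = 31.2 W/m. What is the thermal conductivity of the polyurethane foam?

k = 0.0227 W/m·K

ΣR = ΔT/Q' = |83.9 − 5.32|/31.2 = 2.519 m·K/W
Known resistances:
  R'_conv,in = 1/(2πr h) = 1/(2π·0.0629·1480) = 0.001710 m·K/W
  R'_carbon steel = ln(0.0708/0.0629)/(2πk) = 0.1183/(2π·45.7) = 4.120×10^-4 m·K/W
  R'_conv,out = 1/(2πr h) = 1/(2π·0.100·16.2) = 0.09824 m·K/W
R_polyurethane foam = ΣR − ΣR_known = 2.519 − 0.1004 = 2.419 m·K/W
ln(r₂/r₁)/(2πk) = 2.419 ⇒ k = 0.3453/(2π·2.419) = 0.0227 W/m·K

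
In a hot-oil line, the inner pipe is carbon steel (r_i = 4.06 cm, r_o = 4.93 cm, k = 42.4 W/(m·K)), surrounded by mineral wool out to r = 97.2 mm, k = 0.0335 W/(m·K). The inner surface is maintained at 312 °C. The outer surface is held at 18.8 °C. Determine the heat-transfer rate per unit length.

Resistance network (inner→outer):
  R'_carbon steel = ln(0.0493/0.0406)/(2πk) = 0.1942/(2π·42.4) = 7.288×10^-4 m·K/W
  R'_mineral wool = ln(0.0972/0.0493)/(2πk) = 0.6788/(2π·0.0335) = 3.225 m·K/W
ΣR = 7.288×10^-4 + 3.225 = 3.226 m·K/W
Q' = ΔT/ΣR = (312 °C − 18.8 °C)/3.226 = 90.9 W/m

Q' = 90.9 W/m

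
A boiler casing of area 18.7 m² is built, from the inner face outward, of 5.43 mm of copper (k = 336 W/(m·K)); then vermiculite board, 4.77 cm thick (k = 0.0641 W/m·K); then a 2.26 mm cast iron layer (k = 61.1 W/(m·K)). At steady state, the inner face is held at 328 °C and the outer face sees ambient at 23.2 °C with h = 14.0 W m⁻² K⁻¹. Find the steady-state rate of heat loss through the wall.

Series thermal resistances, inner to outer:
  R_copper = L/(kA) = 0.00543/(336·18.7) = 8.642×10^-7 K/W
  R_vermiculite board = L/(kA) = 0.0477/(0.0641·18.7) = 0.03979 K/W
  R_cast iron = L/(kA) = 0.00226/(61.1·18.7) = 1.978×10^-6 K/W
  R_conv,out = 1/(hA) = 1/(14.0·18.7) = 0.003820 K/W
ΣR = 8.642×10^-7 + 0.03979 + 1.978×10^-6 + 0.003820 = 0.04361 K/W
Q = ΔT/ΣR = (328 °C − 23.2 °C)/0.04361 = 6990 W

Q = 6.99 kW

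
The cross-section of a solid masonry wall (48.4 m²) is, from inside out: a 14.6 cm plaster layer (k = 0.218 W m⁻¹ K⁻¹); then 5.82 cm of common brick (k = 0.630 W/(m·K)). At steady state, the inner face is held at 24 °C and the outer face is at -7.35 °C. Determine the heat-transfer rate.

Resistance network (inner→outer):
  R_plaster = L/(kA) = 0.146/(0.218·48.4) = 0.01384 K/W
  R_common brick = L/(kA) = 0.0582/(0.630·48.4) = 0.001909 K/W
ΣR = 0.01384 + 0.001909 = 0.01575 K/W
Q = ΔT/ΣR = (24 °C − -7.35 °C)/0.01575 = 1990 W

Q = 1990 W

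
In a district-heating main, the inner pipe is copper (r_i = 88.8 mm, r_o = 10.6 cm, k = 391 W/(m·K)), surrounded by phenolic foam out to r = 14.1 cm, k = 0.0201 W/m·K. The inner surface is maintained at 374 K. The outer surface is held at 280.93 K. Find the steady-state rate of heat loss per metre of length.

Resistance network (inner→outer):
  R'_copper = ln(0.106/0.0888)/(2πk) = 0.1771/(2π·391) = 7.207×10^-5 m·K/W
  R'_phenolic foam = ln(0.141/0.106)/(2πk) = 0.2853/(2π·0.0201) = 2.259 m·K/W
ΣR = 7.207×10^-5 + 2.259 = 2.259 m·K/W
Q' = ΔT/ΣR = (374 K − 280.93 K)/2.259 = 41.2 W/m

Q' = 41.2 W/m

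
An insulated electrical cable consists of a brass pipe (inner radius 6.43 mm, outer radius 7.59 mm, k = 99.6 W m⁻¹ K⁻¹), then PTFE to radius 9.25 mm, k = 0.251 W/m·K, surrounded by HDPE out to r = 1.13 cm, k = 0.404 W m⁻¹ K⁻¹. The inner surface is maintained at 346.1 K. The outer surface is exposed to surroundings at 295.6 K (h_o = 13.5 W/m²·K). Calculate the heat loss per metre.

Treat each layer as a resistance in series:
  R'_brass = ln(0.00759/0.00643)/(2πk) = 0.1659/(2π·99.6) = 2.650×10^-4 m·K/W
  R'_PTFE = ln(0.00925/0.00759)/(2πk) = 0.1978/(2π·0.251) = 0.1254 m·K/W
  R'_HDPE = ln(0.0113/0.00925)/(2πk) = 0.2002/(2π·0.404) = 0.07886 m·K/W
  R'_conv,out = 1/(2πr h) = 1/(2π·0.0113·13.5) = 1.043 m·K/W
ΣR = 2.650×10^-4 + 0.1254 + 0.07886 + 1.043 = 1.248 m·K/W
Q' = ΔT/ΣR = (346.1 K − 295.6 K)/1.248 = 40.5 W/m

Q' = 40.5 W/m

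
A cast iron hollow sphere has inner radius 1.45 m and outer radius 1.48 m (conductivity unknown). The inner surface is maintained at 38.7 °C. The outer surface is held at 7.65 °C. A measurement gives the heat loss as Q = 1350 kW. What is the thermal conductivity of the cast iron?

k = 48.4 W/m·K

ΣR = ΔT/Q = |38.7 − 7.65|/1.35×10^6 = 2.300×10^-5 K/W
(1/r₁−1/r₂)/(4πk) = 2.300×10^-5 ⇒ k = 0.01398/(4π·2.300×10^-5) = 48.4 W/m·K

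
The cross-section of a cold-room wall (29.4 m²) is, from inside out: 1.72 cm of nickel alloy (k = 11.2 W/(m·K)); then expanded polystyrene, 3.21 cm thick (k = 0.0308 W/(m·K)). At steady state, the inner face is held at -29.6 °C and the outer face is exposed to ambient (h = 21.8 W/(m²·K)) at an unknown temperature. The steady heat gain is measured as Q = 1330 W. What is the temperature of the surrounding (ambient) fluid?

T_out = 19.7 °C

Sum the resistances:
  R_nickel alloy = L/(kA) = 0.0172/(11.2·29.4) = 5.224×10^-5 K/W
  R_expanded polystyrene = L/(kA) = 0.0321/(0.0308·29.4) = 0.03545 K/W
  R_conv,out = 1/(hA) = 1/(21.8·29.4) = 0.001560 K/W
ΣR = 0.03706 K/W
ΔT = Q·ΣR = 1330 × 0.03706 = 49.29 K
Heat flows inward, so T_out = T_in + ΔT = -29.6 + 49.29 = 19.7 °C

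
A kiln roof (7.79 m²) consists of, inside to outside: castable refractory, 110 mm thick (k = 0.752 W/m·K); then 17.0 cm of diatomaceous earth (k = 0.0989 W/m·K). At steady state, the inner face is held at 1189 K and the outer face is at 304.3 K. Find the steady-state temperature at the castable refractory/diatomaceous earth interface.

Resistance network (inner→outer):
  R_castable refractory = L/(kA) = 0.110/(0.752·7.79) = 0.01878 K/W
  R_diatomaceous earth = L/(kA) = 0.170/(0.0989·7.79) = 0.2207 K/W
ΣR = 0.01878 + 0.2207 = 0.2395 K/W
Q = ΔT/ΣR = (1189 K − 304.3 K)/0.2395 = 3694 W
From the inner boundary to the castable refractory/diatomaceous earth interface, ΣR_partial = 0.01878 K/W.
T_interface = T_in − Q·ΣR_partial = 1189 K − (3694)(0.01878) = 1120 K

T = 1120 K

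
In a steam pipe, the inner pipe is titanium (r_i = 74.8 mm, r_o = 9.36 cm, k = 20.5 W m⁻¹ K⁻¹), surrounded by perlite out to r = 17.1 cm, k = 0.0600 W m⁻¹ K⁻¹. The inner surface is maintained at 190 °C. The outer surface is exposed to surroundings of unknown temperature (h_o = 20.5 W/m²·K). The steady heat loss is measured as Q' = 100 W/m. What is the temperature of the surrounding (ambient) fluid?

T_out = 25.4 °C

Series resistances:
  R'_titanium = ln(0.0936/0.0748)/(2πk) = 0.2242/(2π·20.5) = 0.001741 m·K/W
  R'_perlite = ln(0.171/0.0936)/(2πk) = 0.6026/(2π·0.0600) = 1.599 m·K/W
  R'_conv,out = 1/(2πr h) = 1/(2π·0.171·20.5) = 0.04540 m·K/W
ΣR = 1.646 m·K/W
ΔT = Q'·ΣR = 100 × 1.646 = 164.6 K
Heat flows outward, so T_out = T_in − ΔT = 190 − 164.6 = 25.4 °C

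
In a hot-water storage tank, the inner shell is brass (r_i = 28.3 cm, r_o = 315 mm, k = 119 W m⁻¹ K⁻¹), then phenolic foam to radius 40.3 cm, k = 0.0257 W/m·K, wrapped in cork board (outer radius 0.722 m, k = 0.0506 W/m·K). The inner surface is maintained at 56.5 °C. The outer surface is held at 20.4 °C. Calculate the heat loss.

Resistance network (inner→outer):
  R_brass = (1/0.283 − 1/0.315)/(4πk) = 0.3590/(4π·119) = 2.400×10^-4 K/W
  R_phenolic foam = (1/0.315 − 1/0.403)/(4πk) = 0.6932/(4π·0.0257) = 2.146 K/W
  R_cork board = (1/0.403 − 1/0.722)/(4πk) = 1.096/(4π·0.0506) = 1.724 K/W
ΣR = 2.400×10^-4 + 2.146 + 1.724 = 3.870 K/W
Q = ΔT/ΣR = (56.5 °C − 20.4 °C)/3.870 = 9.33 W

Q = 9.33 W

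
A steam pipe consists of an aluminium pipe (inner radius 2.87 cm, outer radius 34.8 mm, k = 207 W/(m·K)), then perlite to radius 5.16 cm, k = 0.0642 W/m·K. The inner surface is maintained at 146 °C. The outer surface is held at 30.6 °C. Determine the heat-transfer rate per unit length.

Treat each layer as a resistance in series:
  R'_aluminium = ln(0.0348/0.0287)/(2πk) = 0.1927/(2π·207) = 1.482×10^-4 m·K/W
  R'_perlite = ln(0.0516/0.0348)/(2πk) = 0.3939/(2π·0.0642) = 0.9765 m·K/W
ΣR = 1.482×10^-4 + 0.9765 = 0.9766 m·K/W
Q' = ΔT/ΣR = (146 °C − 30.6 °C)/0.9766 = 118 W/m

Q' = 118 W/m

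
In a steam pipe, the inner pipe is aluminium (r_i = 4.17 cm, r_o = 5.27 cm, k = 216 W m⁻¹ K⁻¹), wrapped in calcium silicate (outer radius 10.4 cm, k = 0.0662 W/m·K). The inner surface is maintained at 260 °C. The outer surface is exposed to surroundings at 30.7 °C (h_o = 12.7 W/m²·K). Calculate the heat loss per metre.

Treat each layer as a resistance in series:
  R'_aluminium = ln(0.0527/0.0417)/(2πk) = 0.2341/(2π·216) = 1.725×10^-4 m·K/W
  R'_calcium silicate = ln(0.104/0.0527)/(2πk) = 0.6798/(2π·0.0662) = 1.634 m·K/W
  R'_conv,out = 1/(2πr h) = 1/(2π·0.104·12.7) = 0.1205 m·K/W
ΣR = 1.725×10^-4 + 1.634 + 0.1205 = 1.755 m·K/W
Q' = ΔT/ΣR = (260 °C − 30.7 °C)/1.755 = 131 W/m

Q' = 131 W/m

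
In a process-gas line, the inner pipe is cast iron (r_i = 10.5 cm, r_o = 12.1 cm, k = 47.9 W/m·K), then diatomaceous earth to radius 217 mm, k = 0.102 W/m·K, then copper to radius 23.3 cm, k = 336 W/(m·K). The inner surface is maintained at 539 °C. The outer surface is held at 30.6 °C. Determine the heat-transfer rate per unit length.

Series thermal resistances, inner to outer:
  R'_cast iron = ln(0.121/0.105)/(2πk) = 0.1418/(2π·47.9) = 4.713×10^-4 m·K/W
  R'_diatomaceous earth = ln(0.217/0.121)/(2πk) = 0.5841/(2π·0.102) = 0.9114 m·K/W
  R'_copper = ln(0.233/0.217)/(2πk) = 0.07114/(2π·336) = 3.370×10^-5 m·K/W
ΣR = 4.713×10^-4 + 0.9114 + 3.370×10^-5 = 0.9119 m·K/W
Q' = ΔT/ΣR = (539 °C − 30.6 °C)/0.9119 = 558 W/m

Q' = 558 W/m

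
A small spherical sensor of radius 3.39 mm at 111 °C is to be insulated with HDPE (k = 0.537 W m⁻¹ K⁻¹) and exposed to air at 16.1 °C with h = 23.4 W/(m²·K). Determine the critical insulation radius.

r_cr = 4.59 cm

For a sphere, r_cr = 2k_ins/h = 2·0.537/23.4 = 0.0459 m = 4.59 cm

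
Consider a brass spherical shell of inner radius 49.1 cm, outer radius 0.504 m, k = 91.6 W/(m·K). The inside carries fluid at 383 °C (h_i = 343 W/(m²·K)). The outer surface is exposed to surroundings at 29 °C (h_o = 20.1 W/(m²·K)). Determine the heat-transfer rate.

Series thermal resistances, inner to outer:
  R_conv,in = 1/(4πr²h) = 1/(4π·0.491²·343) = 9.623×10^-4 K/W
  R_brass = (1/0.491 − 1/0.504)/(4πk) = 0.05253/(4π·91.6) = 4.564×10^-5 K/W
  R_conv,out = 1/(4πr²h) = 1/(4π·0.504²·20.1) = 0.01559 K/W
ΣR = 9.623×10^-4 + 4.564×10^-5 + 0.01559 = 0.01660 K/W
Q = ΔT/ΣR = (383 °C − 29 °C)/0.01660 = 21300 W

Q = 21.3 kW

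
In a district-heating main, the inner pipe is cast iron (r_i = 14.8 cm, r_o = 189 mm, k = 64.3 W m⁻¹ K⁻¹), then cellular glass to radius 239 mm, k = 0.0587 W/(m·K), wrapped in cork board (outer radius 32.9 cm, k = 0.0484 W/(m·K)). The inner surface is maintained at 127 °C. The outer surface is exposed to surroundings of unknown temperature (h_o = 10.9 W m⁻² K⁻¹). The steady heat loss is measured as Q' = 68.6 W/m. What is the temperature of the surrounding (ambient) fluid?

T_out = 8.2 °C

Sum the resistances:
  R'_cast iron = ln(0.189/0.148)/(2πk) = 0.2445/(2π·64.3) = 6.053×10^-4 m·K/W
  R'_cellular glass = ln(0.239/0.189)/(2πk) = 0.2347/(2π·0.0587) = 0.6364 m·K/W
  R'_cork board = ln(0.329/0.239)/(2πk) = 0.3196/(2π·0.0484) = 1.051 m·K/W
  R'_conv,out = 1/(2πr h) = 1/(2π·0.329·10.9) = 0.04438 m·K/W
ΣR = 1.732 m·K/W
ΔT = Q'·ΣR = 68.6 × 1.732 = 118.8 K
Heat flows outward, so T_out = T_in − ΔT = 127 − 118.8 = 8.2 °C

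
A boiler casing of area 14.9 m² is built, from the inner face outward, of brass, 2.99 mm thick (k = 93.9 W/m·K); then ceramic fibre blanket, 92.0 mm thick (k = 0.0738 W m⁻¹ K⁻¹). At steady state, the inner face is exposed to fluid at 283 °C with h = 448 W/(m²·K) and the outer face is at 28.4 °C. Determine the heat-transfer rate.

Treat each layer as a resistance in series:
  R_conv,in = 1/(hA) = 1/(448·14.9) = 1.498×10^-4 K/W
  R_brass = L/(kA) = 0.00299/(93.9·14.9) = 2.137×10^-6 K/W
  R_ceramic fibre blanket = L/(kA) = 0.0920/(0.0738·14.9) = 0.08367 K/W
ΣR = 1.498×10^-4 + 2.137×10^-6 + 0.08367 = 0.08382 K/W
Q = ΔT/ΣR = (283 °C − 28.4 °C)/0.08382 = 3040 W

Q = 3.04 kW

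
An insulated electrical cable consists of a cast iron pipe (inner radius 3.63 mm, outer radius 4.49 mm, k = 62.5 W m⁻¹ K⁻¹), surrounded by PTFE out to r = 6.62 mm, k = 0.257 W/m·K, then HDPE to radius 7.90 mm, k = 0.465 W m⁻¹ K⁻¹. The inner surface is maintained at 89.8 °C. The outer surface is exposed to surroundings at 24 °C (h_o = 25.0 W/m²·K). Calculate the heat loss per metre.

Q' = 59.4 W/m

Treat each layer as a resistance in series:
  R'_cast iron = ln(0.00449/0.00363)/(2πk) = 0.2126/(2π·62.5) = 5.414×10^-4 m·K/W
  R'_PTFE = ln(0.00662/0.00449)/(2πk) = 0.3882/(2π·0.257) = 0.2404 m·K/W
  R'_HDPE = ln(0.00790/0.00662)/(2πk) = 0.1768/(2π·0.465) = 0.06050 m·K/W
  R'_conv,out = 1/(2πr h) = 1/(2π·0.00790·25.0) = 0.8058 m·K/W
ΣR = 5.414×10^-4 + 0.2404 + 0.06050 + 0.8058 = 1.107 m·K/W
Q' = ΔT/ΣR = (89.8 °C − 24 °C)/1.107 = 59.4 W/m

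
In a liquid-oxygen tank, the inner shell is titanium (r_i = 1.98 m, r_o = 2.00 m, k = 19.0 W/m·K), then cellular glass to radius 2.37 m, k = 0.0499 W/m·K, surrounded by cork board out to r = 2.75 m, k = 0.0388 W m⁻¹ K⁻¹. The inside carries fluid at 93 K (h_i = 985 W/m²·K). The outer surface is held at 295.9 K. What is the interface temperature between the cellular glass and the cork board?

T = 196.5 K

Treat each layer as a resistance in series:
  R_conv,in = 1/(4πr²h) = 1/(4π·1.98²·985) = 2.061×10^-5 K/W
  R_titanium = (1/1.98 − 1/2.00)/(4πk) = 0.005051/(4π·19.0) = 2.115×10^-5 K/W
  R_cellular glass = (1/2.00 − 1/2.37)/(4πk) = 0.07806/(4π·0.0499) = 0.1245 K/W
  R_cork board = (1/2.37 − 1/2.75)/(4πk) = 0.05830/(4π·0.0388) = 0.1196 K/W
ΣR = 2.061×10^-5 + 2.115×10^-5 + 0.1245 + 0.1196 = 0.2441 K/W
Q = ΔT/ΣR = (93 K − 295.9 K)/0.2441 = -831.2 W
From the inner boundary to the cellular glass/cork board interface, ΣR_partial = 0.1245 K/W.
T_interface = T_in − Q·ΣR_partial = 93 K − (-831.2)(0.1245) = 196.5 K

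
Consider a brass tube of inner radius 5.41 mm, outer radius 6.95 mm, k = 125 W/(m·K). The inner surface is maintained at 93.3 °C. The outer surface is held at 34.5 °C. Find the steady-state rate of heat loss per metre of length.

Q' = 2πk·ΔT/ln(r₂/r₁) = 2π × 125 × 58.8 / ln(0.00695/0.00541) = 1.84×10^5 W/m

Q' = 1.84×10^5 W/m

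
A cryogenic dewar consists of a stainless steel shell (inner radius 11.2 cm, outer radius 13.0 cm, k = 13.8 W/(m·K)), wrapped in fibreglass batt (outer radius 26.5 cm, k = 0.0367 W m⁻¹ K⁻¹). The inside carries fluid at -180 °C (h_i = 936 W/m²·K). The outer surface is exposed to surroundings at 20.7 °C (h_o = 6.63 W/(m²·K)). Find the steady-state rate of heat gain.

Q = 23.1 W

Treat each layer as a resistance in series:
  R_conv,in = 1/(4πr²h) = 1/(4π·0.112²·936) = 0.006778 K/W
  R_stainless steel = (1/0.112 − 1/0.130)/(4πk) = 1.236/(4π·13.8) = 0.007129 K/W
  R_fibreglass batt = (1/0.130 − 1/0.265)/(4πk) = 3.919/(4π·0.0367) = 8.497 K/W
  R_conv,out = 1/(4πr²h) = 1/(4π·0.265²·6.63) = 0.1709 K/W
ΣR = 0.006778 + 0.007129 + 8.497 + 0.1709 = 8.682 K/W
Q = ΔT/ΣR = (-180 °C − 20.7 °C)/8.682 = -23.1 W
(Negative Q ⇒ heat flows inward; heat gain = 23.1 W.)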